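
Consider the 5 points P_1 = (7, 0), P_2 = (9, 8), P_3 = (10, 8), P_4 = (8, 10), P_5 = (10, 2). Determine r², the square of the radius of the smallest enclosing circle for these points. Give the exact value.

The farthest pair is P_1–P_4 with squared distance 101. The circle on this segment as diameter has centre (7.5, 5) and r² = 101/4 = 25.25.
Check P_2: distance² to centre = 11.25 ≤ 25.25, so it lies inside.
All remaining points lie in this disk, and no smaller disk contains both endpoints, so this is the minimum enclosing circle.

25.25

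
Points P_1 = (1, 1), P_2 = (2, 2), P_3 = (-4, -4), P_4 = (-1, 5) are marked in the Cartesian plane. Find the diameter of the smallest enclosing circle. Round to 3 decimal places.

A smallest enclosing disk is always determined by at most three of the input points on its boundary.
The farthest pair is P_3–P_4 with squared distance 90. The circle on this segment as diameter has centre (-2.5, 0.5) and r² = 90/4 = 22.5.
Check P_1: distance² to centre = 12.5 ≤ 22.5, so it lies inside.
All remaining points lie in this disk, and no smaller disk contains both endpoints, so this is the minimum enclosing circle.
Diameter = 2r = 2√(22.5) ≈ 9.487.

9.487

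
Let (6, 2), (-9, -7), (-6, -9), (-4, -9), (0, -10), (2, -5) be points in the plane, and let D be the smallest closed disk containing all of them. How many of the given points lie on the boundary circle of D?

By Welzl's lemma the MEC is supported by two points (diametrically opposite) or three points (on a circumcircle).
The farthest pair is (6, 2)–(-9, -7) with squared distance 306. The circle on this segment as diameter has centre (-1.5, -2.5) and r² = 306/4 = 76.5.
Check (-6, -9): distance² to centre = 62.5 ≤ 76.5, so it lies inside.
All remaining points lie in this disk, and no smaller disk contains both endpoints, so this is the minimum enclosing circle.
The points at distance exactly r from the centre are (6, 2), (-9, -7) — 2 points.

2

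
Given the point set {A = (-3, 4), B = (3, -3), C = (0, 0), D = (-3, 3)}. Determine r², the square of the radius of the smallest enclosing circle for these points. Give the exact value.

21.25

A smallest enclosing disk is always determined by at most three of the input points on its boundary.
The farthest pair is A–B with squared distance 85. The circle on this segment as diameter has centre (0, 0.5) and r² = 85/4 = 21.25.
Check C: distance² to centre = 0.25 ≤ 21.25, so it lies inside.
All remaining points lie in this disk, and no smaller disk contains both endpoints, so this is the minimum enclosing circle.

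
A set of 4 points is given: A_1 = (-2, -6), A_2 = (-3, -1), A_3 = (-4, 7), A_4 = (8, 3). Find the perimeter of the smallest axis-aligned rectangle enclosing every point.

Width = max x − min x = 8 − (-4) = 12.
Height = max y − min y = 7 − (-6) = 13.
Perimeter = 2(12 + 13) = 50.

50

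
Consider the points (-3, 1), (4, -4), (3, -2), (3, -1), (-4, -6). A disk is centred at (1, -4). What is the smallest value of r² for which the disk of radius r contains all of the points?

41

The required radius is the distance from (1, -4) to the farthest point.
Squared distances: 41, 9, 8, 13, 29.
Maximum is 41, attained at (-3, 1).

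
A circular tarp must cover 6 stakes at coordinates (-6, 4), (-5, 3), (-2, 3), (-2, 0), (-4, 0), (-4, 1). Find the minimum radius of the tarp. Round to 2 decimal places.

2.83

A smallest enclosing disk is always determined by at most three of the input points on its boundary.
The farthest pair is (-6, 4)–(-2, 0) with squared distance 32. The circle on this segment as diameter has centre (-4, 2) and r² = 32/4 = 8.
Check (-5, 3): distance² to centre = 2 ≤ 8, so it lies inside.
All remaining points lie in this disk, and no smaller disk contains both endpoints, so this is the minimum enclosing circle.
r = √8 ≈ 2.83.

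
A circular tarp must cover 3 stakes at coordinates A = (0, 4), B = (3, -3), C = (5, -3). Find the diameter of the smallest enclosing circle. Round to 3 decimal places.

Side lengths²: AB² = 58, AC² = 74, BC² = 4.
Since AC² = 74 ≥ 58 + 4 = 62, the angle opposite AC is not acute, so the smallest enclosing circle has AC as diameter.
Centre = midpoint of AC = (2.5, 0.5), r² = 74/4 = 18.5.
Diameter = 2r = 2√(18.5) ≈ 8.602.

8.602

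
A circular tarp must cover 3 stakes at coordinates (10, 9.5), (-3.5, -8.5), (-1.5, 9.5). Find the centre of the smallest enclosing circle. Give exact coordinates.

(3.25, 0.5)

Call the three points A, B, C in the order given.
Side lengths²: AB² = 506.25, AC² = 132.25, BC² = 328.
Since AB² = 506.25 ≥ 328 + 132.25 = 460.25, the angle opposite AB is not acute, so the smallest enclosing circle has AB as diameter.
Centre = midpoint of AB = (3.25, 0.5), r² = 506.25/4 = 126.5625.
Centre = (3.25, 0.5).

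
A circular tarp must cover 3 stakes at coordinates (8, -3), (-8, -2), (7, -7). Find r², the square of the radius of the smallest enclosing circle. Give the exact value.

21845/338

Call the three points A, B, C in the order given.
Side lengths²: AB² = 257, AC² = 17, BC² = 250.
Since AB² = 257 < 250 + 17 = 267, the triangle is acute, so the smallest enclosing circle is the circumcircle.
Circumcentre = (-1/26, -81/26), r² = 21845/338.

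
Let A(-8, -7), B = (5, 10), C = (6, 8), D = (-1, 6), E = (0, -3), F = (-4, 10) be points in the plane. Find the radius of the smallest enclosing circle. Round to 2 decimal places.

By Welzl's lemma the MEC is supported by two points (diametrically opposite) or three points (on a circumcircle).
The farthest pair is A–B with squared distance 458. The circle on this segment as diameter has centre (-1.5, 1.5) and r² = 458/4 = 114.5.
Check C: distance² to centre = 98.5 ≤ 114.5, so it lies inside.
All remaining points lie in this disk, and no smaller disk contains both endpoints, so this is the minimum enclosing circle.
r = √(114.5) ≈ 10.70.

10.70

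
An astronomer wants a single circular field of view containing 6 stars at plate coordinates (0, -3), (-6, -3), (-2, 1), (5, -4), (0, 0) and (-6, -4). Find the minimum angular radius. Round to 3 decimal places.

The minimum enclosing circle of a finite set is fixed by two of the points (as a diameter) or three (as a circumcircle).
The farthest pair is (-6, -3)–(5, -4) with squared distance 122. The circle on this segment as diameter has centre (-0.5, -3.5) and r² = 122/4 = 30.5.
Check (0, -3): distance² to centre = 0.5 ≤ 30.5, so it lies inside.
All remaining points lie in this disk, and no smaller disk contains both endpoints, so this is the minimum enclosing circle.
r = √(30.5) ≈ 5.523.

5.523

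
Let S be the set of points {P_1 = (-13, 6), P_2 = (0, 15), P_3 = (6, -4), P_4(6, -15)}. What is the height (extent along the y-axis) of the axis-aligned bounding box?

30

max y = 15, min y = -15, so height = 30.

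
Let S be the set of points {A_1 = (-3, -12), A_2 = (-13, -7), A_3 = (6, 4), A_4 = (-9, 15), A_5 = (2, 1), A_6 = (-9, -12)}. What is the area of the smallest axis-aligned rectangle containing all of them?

513

x ranges over [-13, 6], width 19.
y ranges over [-12, 15], height 27.
Area = 19 × 27 = 513.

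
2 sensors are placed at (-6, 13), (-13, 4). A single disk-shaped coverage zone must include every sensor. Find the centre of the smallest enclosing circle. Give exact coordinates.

(-9.5, 8.5)

The smallest circle enclosing two points has them as diameter endpoints.
Centre = midpoint = (-9.5, 8.5); r² = |(-6, 13)−(-13, 4)|²/4 = 130/4 = 32.5.
Centre = (-9.5, 8.5).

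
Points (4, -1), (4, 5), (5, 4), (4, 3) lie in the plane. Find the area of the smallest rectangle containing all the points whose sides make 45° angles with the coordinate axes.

In coordinates u = x + y, v = x − y the rectangle is axis-aligned; the map (x,y)→(u,v) scales areas by 2.
u-values: 3, 9, 9, 7; range = 9 − 3 = 6.
v-values: 5, -1, 1, 1; range = 5 − (-1) = 6.
Area = (6 × 6) / 2 = 18.

18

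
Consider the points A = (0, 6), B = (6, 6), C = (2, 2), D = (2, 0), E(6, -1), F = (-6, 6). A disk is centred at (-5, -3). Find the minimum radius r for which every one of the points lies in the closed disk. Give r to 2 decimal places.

The required radius is the distance from (-5, -3) to the farthest point.
Squared distances: 106, 202, 74, 58, 125, 82.
Maximum is 202, attained at B.
r = √202 ≈ 14.21.

14.21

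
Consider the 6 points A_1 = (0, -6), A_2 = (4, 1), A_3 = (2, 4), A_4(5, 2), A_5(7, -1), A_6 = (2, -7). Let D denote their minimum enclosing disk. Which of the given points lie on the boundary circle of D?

A_3, A_6

A smallest enclosing disk is always determined by at most three of the input points on its boundary.
The farthest pair is A_3–A_6 with squared distance 121. The circle on this segment as diameter has centre (2, -1.5) and r² = 121/4 = 30.25.
Check A_1: distance² to centre = 24.25 ≤ 30.25, so it lies inside.
All remaining points lie in this disk, and no smaller disk contains both endpoints, so this is the minimum enclosing circle.
The points at distance exactly r from the centre are A_3, A_6 — 2 points.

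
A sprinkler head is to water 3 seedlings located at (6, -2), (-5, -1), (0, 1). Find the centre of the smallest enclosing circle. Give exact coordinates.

Call the three points A, B, C in the order given.
Side lengths²: AB² = 122, AC² = 45, BC² = 29.
Since AB² = 122 ≥ 45 + 29 = 74, the angle opposite AB is not acute, so the smallest enclosing circle has AB as diameter.
Centre = midpoint of AB = (0.5, -1.5), r² = 122/4 = 30.5.
Centre = (0.5, -1.5).

(0.5, -1.5)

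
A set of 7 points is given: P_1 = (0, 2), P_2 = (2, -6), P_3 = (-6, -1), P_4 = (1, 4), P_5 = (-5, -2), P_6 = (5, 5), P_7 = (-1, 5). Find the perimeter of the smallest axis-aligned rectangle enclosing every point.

Width = max x − min x = 5 − (-6) = 11.
Height = max y − min y = 5 − (-6) = 11.
Perimeter = 2(11 + 11) = 44.

44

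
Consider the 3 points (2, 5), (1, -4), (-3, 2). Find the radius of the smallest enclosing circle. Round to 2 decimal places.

4.53

Call the three points A, B, C in the order given.
Side lengths²: AB² = 82, AC² = 34, BC² = 52.
Since AB² = 82 < 52 + 34 = 86, the triangle is acute, so the smallest enclosing circle is the circumcircle.
Circumcentre = (9/7, 11/21), r² = 9061/441.
r = √(9061/441) ≈ 4.53.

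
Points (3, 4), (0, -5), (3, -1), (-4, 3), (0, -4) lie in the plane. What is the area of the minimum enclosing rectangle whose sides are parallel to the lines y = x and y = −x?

In coordinates u = x + y, v = x − y the rectangle is axis-aligned; the map (x,y)→(u,v) scales areas by 2.
u-values: 7, -5, 2, -1, -4; range = 7 − (-5) = 12.
v-values: -1, 5, 4, -7, 4; range = 5 − (-7) = 12.
Area = (12 × 12) / 2 = 72.

72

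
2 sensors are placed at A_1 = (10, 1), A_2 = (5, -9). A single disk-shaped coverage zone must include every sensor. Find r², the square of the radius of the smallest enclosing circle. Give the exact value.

The smallest circle enclosing two points has them as diameter endpoints.
Centre = midpoint = (7.5, -4); r² = |A_1A_2|²/4 = 125/4 = 31.25.

31.25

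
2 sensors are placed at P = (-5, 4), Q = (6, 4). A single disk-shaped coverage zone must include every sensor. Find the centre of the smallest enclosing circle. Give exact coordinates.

(0.5, 4)

The smallest circle enclosing two points has them as diameter endpoints.
Centre = midpoint = (0.5, 4); r² = |PQ|²/4 = 121/4 = 30.25.
Centre = (0.5, 4).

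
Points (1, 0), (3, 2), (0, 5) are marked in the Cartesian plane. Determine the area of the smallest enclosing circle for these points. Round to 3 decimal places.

Call the three points A, B, C in the order given.
Side lengths²: AB² = 8, AC² = 26, BC² = 18.
Since AC² = 26 ≥ 18 + 8 = 26, the angle opposite AC is not acute, so the smallest enclosing circle has AC as diameter.
Centre = midpoint of AC = (0.5, 2.5), r² = 26/4 = 6.5.
Area = π·r² = π·6.5 ≈ 20.420.

20.420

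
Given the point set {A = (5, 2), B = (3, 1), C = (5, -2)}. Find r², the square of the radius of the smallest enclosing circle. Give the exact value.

Side lengths²: AB² = 5, AC² = 16, BC² = 13.
Since AC² = 16 < 13 + 5 = 18, the triangle is acute, so the smallest enclosing circle is the circumcircle.
Circumcentre = (4.75, 0), r² = 4.0625.

4.0625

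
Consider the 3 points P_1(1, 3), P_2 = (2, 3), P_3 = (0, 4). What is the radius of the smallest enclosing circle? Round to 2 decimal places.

Side lengths²: P_1P_2² = 1, P_1P_3² = 2, P_2P_3² = 5.
Since P_2P_3² = 5 ≥ 2 + 1 = 3, the angle opposite P_2P_3 is not acute, so the smallest enclosing circle has P_2P_3 as diameter.
Centre = midpoint of P_2P_3 = (1, 3.5), r² = 5/4 = 1.25.
r = √(1.25) ≈ 1.12.

1.12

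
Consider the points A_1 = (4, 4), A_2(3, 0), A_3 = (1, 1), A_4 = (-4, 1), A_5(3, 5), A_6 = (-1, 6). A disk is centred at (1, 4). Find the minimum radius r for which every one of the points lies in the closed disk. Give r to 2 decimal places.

5.83

The required radius is the distance from (1, 4) to the farthest point.
Squared distances: 9, 20, 9, 34, 5, 8.
Maximum is 34, attained at A_4.
r = √34 ≈ 5.83.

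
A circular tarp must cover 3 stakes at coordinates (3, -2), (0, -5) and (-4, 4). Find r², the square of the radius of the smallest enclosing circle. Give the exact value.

8245/338

Call the three points A, B, C in the order given.
Side lengths²: AB² = 18, AC² = 85, BC² = 97.
Since BC² = 97 < 85 + 18 = 103, the triangle is acute, so the smallest enclosing circle is the circumcircle.
Circumcentre = (-43/26, -9/26), r² = 8245/338.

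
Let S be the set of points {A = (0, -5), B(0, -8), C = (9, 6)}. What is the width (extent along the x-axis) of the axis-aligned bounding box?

9

max x = 9, min x = 0, so width = 9.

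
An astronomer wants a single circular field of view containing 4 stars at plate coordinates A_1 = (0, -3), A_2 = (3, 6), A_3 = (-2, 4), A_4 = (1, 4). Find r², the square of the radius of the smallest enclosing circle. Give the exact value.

By Welzl's lemma the MEC is supported by two points (diametrically opposite) or three points (on a circumcircle).
The farthest pair is A_1–A_2 with squared distance 90. The circle on this segment as diameter has centre (1.5, 1.5) and r² = 90/4 = 22.5.
Check A_3: distance² to centre = 18.5 ≤ 22.5, so it lies inside.
All remaining points lie in this disk, and no smaller disk contains both endpoints, so this is the minimum enclosing circle.

22.5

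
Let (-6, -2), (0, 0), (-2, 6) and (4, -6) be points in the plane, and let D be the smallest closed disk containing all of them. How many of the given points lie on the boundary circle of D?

The minimum enclosing circle is determined by three boundary points: (-6, -2), (-2, 6), (4, -6).
Their circumcentre is (0.5, -0.25) with r² = 45.3125.
The farthest remaining point (0, 0) is at distance² 0.3125 ≤ 45.3125.
The points at distance exactly r from the centre are (-6, -2), (-2, 6), (4, -6) — 3 points.

3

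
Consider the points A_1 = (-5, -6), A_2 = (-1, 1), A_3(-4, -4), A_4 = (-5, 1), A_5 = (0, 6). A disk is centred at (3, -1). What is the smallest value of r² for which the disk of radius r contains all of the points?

89

The required radius is the distance from (3, -1) to the farthest point.
Squared distances: 89, 20, 58, 68, 58.
Maximum is 89, attained at A_1.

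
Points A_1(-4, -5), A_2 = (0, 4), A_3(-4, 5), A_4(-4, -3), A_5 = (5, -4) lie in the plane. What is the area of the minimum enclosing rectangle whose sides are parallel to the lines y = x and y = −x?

117

In coordinates u = x + y, v = x − y the rectangle is axis-aligned; the map (x,y)→(u,v) scales areas by 2.
u-values: -9, 4, 1, -7, 1; range = 4 − (-9) = 13.
v-values: 1, -4, -9, -1, 9; range = 9 − (-9) = 18.
Area = (13 × 18) / 2 = 117.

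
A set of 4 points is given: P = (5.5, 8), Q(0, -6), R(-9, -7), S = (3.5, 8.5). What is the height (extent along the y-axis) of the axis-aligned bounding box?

15.5

max y = 8.5, min y = -7, so height = 15.5.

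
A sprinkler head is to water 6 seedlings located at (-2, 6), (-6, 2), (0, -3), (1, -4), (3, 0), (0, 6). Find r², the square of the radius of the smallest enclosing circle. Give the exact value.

9265/338

A smallest enclosing disk is always determined by at most three of the input points on its boundary.
The minimum enclosing circle is determined by three boundary points: (-2, 6), (-6, 2), (1, -4).
Their circumcentre is (-23/26, 23/26) with r² = 9265/338.
The farthest remaining point (0, 6) is at distance² 9109/338 ≤ 9265/338.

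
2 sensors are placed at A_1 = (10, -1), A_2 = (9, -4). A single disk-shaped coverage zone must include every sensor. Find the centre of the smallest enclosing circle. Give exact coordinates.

The smallest circle enclosing two points has them as diameter endpoints.
Centre = midpoint = (9.5, -2.5); r² = |A_1A_2|²/4 = 10/4 = 2.5.
Centre = (9.5, -2.5).

(9.5, -2.5)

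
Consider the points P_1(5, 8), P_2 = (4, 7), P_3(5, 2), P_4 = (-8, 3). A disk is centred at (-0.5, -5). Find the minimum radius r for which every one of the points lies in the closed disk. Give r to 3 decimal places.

The required radius is the distance from (-0.5, -5) to the farthest point.
Squared distances: 199.25, 164.25, 79.25, 120.25.
Maximum is 199.25, attained at P_1.
r = √(199.25) ≈ 14.116.

14.116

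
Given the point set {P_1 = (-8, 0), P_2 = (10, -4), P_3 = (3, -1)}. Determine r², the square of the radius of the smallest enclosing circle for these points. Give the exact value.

Side lengths²: P_1P_2² = 340, P_1P_3² = 122, P_2P_3² = 58.
Since P_1P_2² = 340 ≥ 122 + 58 = 180, the angle opposite P_1P_2 is not acute, so the smallest enclosing circle has P_1P_2 as diameter.
Centre = midpoint of P_1P_2 = (1, -2), r² = 340/4 = 85.

85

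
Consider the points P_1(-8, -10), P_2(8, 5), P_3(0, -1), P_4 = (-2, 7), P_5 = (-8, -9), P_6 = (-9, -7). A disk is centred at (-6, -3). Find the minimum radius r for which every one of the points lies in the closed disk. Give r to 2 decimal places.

The required radius is the distance from (-6, -3) to the farthest point.
Squared distances: 53, 260, 40, 116, 40, 25.
Maximum is 260, attained at P_2.
r = √260 ≈ 16.12.

16.12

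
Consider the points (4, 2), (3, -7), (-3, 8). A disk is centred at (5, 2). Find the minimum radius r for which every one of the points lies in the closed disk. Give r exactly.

10

The required radius is the distance from (5, 2) to the farthest point.
Squared distances: 1, 85, 100.
Maximum is 100, attained at (-3, 8).
r = √100 = 10.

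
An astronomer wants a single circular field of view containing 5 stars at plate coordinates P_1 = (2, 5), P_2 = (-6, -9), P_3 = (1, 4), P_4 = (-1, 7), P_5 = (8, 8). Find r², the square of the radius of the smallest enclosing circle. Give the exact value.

The minimum enclosing circle of a finite set is fixed by two of the points (as a diameter) or three (as a circumcircle).
The farthest pair is P_2–P_5 with squared distance 485. The circle on this segment as diameter has centre (1, -0.5) and r² = 485/4 = 121.25.
Check P_1: distance² to centre = 31.25 ≤ 121.25, so it lies inside.
All remaining points lie in this disk, and no smaller disk contains both endpoints, so this is the minimum enclosing circle.

121.25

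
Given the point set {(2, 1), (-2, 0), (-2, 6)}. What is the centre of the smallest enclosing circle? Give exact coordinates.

(-0.625, 3)

Call the three points A, B, C in the order given.
Side lengths²: AB² = 17, AC² = 41, BC² = 36.
Since AC² = 41 < 36 + 17 = 53, the triangle is acute, so the smallest enclosing circle is the circumcircle.
Circumcentre = (-0.625, 3), r² = 10.890625.
Centre = (-0.625, 3).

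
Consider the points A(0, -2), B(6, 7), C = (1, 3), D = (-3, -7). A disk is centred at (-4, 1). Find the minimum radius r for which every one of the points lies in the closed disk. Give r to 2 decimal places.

The required radius is the distance from (-4, 1) to the farthest point.
Squared distances: 25, 136, 29, 65.
Maximum is 136, attained at B.
r = √136 ≈ 11.66.

11.66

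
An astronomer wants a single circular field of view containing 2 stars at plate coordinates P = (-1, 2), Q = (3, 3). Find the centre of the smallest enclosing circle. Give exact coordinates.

The smallest circle enclosing two points has them as diameter endpoints.
Centre = midpoint = (1, 2.5); r² = |PQ|²/4 = 17/4 = 4.25.
Centre = (1, 2.5).

(1, 2.5)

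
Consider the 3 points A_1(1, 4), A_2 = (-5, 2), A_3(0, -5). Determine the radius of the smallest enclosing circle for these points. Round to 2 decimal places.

4.74

Side lengths²: A_1A_2² = 40, A_1A_3² = 82, A_2A_3² = 74.
Since A_1A_3² = 82 < 74 + 40 = 114, the triangle is acute, so the smallest enclosing circle is the circumcircle.
Circumcentre = (-23/26, -9/26), r² = 7585/338.
r = √(7585/338) ≈ 4.74.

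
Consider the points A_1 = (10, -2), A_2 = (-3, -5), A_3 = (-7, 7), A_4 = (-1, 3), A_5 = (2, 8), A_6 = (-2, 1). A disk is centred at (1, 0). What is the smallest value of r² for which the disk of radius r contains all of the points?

The required radius is the distance from (1, 0) to the farthest point.
Squared distances: 85, 41, 113, 13, 65, 10.
Maximum is 113, attained at A_3.

113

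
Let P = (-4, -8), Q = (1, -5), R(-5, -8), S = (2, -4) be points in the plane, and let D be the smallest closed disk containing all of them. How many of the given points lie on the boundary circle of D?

The minimum enclosing circle of a finite set is fixed by two of the points (as a diameter) or three (as a circumcircle).
The farthest pair is R–S with squared distance 65. The circle on this segment as diameter has centre (-1.5, -6) and r² = 65/4 = 16.25.
Check P: distance² to centre = 10.25 ≤ 16.25, so it lies inside.
All remaining points lie in this disk, and no smaller disk contains both endpoints, so this is the minimum enclosing circle.
The points at distance exactly r from the centre are R, S — 2 points.

2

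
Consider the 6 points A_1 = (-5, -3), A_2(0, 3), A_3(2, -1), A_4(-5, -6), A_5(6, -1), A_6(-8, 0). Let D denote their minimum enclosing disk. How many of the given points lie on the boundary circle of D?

A smallest enclosing disk is always determined by at most three of the input points on its boundary.
The farthest pair is A_5–A_6 with squared distance 197. The circle on this segment as diameter has centre (-1, -0.5) and r² = 197/4 = 49.25.
Check A_1: distance² to centre = 22.25 ≤ 49.25, so it lies inside.
All remaining points lie in this disk, and no smaller disk contains both endpoints, so this is the minimum enclosing circle.
The points at distance exactly r from the centre are A_5, A_6 — 2 points.

2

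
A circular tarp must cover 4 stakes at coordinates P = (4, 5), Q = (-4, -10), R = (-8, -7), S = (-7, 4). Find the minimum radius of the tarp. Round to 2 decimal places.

8.59

By Welzl's lemma the MEC is supported by two points (diametrically opposite) or three points (on a circumcircle).
The minimum enclosing circle is determined by three boundary points: P, Q, R.
Their circumcentre is (-15/14, -27/14) with r² = 7225/98.
The farthest remaining point S is at distance² 6889/98 ≤ 7225/98.
r = √(7225/98) ≈ 8.59.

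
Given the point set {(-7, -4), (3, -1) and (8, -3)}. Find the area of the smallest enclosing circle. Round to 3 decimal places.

177.500

Call the three points A, B, C in the order given.
Side lengths²: AB² = 109, AC² = 226, BC² = 29.
Since AC² = 226 ≥ 109 + 29 = 138, the angle opposite AC is not acute, so the smallest enclosing circle has AC as diameter.
Centre = midpoint of AC = (0.5, -3.5), r² = 226/4 = 56.5.
Area = π·r² = π·56.5 ≈ 177.500.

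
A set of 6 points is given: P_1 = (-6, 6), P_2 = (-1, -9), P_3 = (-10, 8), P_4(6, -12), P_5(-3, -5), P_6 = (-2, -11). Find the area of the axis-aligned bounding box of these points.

320

x ranges over [-10, 6], width 16.
y ranges over [-12, 8], height 20.
Area = 16 × 20 = 320.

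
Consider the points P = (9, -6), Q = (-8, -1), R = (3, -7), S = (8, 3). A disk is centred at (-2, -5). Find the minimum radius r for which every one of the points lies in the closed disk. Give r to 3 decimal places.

12.806

The required radius is the distance from (-2, -5) to the farthest point.
Squared distances: 122, 52, 29, 164.
Maximum is 164, attained at S.
r = √164 ≈ 12.806.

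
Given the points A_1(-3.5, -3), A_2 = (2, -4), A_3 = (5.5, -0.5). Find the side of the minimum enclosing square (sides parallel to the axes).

The bounding box has width 9 and height 3.5.
An axis-aligned square enclosing the set must have side ≥ max(width, height).
So the minimum side is max(9, 3.5) = 9.

9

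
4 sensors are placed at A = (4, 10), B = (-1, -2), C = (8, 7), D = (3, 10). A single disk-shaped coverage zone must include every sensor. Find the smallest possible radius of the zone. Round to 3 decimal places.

6.566

The minimum enclosing circle is determined by three boundary points: A, B, C.
Their circumcentre is (33/14, 51/14) with r² = 4225/98.
The farthest remaining point D is at distance² 4001/98 ≤ 4225/98.
r = √(4225/98) ≈ 6.566.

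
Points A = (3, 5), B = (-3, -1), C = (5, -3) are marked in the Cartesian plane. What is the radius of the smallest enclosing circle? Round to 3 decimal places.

4.808

Side lengths²: AB² = 72, AC² = 68, BC² = 68.
Since AB² = 72 < 68 + 68 = 136, the triangle is acute, so the smallest enclosing circle is the circumcircle.
Circumcentre = (1.6, 0.4), r² = 23.12.
r = √(23.12) ≈ 4.808.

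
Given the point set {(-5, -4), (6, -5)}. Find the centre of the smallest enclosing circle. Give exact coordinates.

The smallest circle enclosing two points has them as diameter endpoints.
Centre = midpoint = (0.5, -4.5); r² = |(-5, -4)−(6, -5)|²/4 = 122/4 = 30.5.
Centre = (0.5, -4.5).

(0.5, -4.5)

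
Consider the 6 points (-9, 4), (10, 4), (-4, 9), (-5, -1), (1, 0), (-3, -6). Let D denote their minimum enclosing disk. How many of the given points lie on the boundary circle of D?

The minimum enclosing circle of a finite set is fixed by two of the points (as a diameter) or three (as a circumcircle).
The minimum enclosing circle is determined by three boundary points: (-9, 4), (10, 4), (-3, -6).
Their circumcentre is (0.5, 2.9) with r² = 91.46.
The farthest remaining point (-4, 9) is at distance² 57.46 ≤ 91.46.
The points at distance exactly r from the centre are (-9, 4), (10, 4), (-3, -6) — 3 points.

3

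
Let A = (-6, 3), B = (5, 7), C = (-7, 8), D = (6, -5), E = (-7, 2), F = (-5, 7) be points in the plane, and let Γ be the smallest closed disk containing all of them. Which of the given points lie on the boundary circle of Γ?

C, D

The minimum enclosing circle of a finite set is fixed by two of the points (as a diameter) or three (as a circumcircle).
The farthest pair is C–D with squared distance 338. The circle on this segment as diameter has centre (-0.5, 1.5) and r² = 338/4 = 84.5.
Check A: distance² to centre = 32.5 ≤ 84.5, so it lies inside.
All remaining points lie in this disk, and no smaller disk contains both endpoints, so this is the minimum enclosing circle.
The points at distance exactly r from the centre are C, D — 2 points.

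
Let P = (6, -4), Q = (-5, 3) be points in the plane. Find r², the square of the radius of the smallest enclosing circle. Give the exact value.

The smallest circle enclosing two points has them as diameter endpoints.
Centre = midpoint = (0.5, -0.5); r² = |PQ|²/4 = 170/4 = 42.5.

42.5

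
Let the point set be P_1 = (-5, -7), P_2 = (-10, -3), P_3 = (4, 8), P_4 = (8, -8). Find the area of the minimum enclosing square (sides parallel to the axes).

The bounding box has width 18 and height 16.
An axis-aligned square enclosing the set must have side ≥ max(width, height).
So the minimum side is max(18, 16) = 18.
Area = 18² = 324.

324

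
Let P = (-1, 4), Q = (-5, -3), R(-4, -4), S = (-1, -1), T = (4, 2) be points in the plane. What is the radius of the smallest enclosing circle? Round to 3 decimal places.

5.148

The minimum enclosing circle of a finite set is fixed by two of the points (as a diameter) or three (as a circumcircle).
The farthest pair is Q–T with squared distance 106. The circle on this segment as diameter has centre (-0.5, -0.5) and r² = 106/4 = 26.5.
Check P: distance² to centre = 20.5 ≤ 26.5, so it lies inside.
All remaining points lie in this disk, and no smaller disk contains both endpoints, so this is the minimum enclosing circle.
r = √(26.5) ≈ 5.148.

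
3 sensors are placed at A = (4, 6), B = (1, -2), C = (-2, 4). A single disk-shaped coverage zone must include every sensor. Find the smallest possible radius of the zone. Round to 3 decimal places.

Side lengths²: AB² = 73, AC² = 40, BC² = 45.
Since AB² = 73 < 45 + 40 = 85, the triangle is acute, so the smallest enclosing circle is the circumcircle.
Circumcentre = (27/14, 31/14), r² = 1825/98.
r = √(1825/98) ≈ 4.315.

4.315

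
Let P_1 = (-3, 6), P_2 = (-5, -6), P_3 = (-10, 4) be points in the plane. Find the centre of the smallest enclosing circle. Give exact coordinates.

(-5.125, 0.1875)

Side lengths²: P_1P_2² = 148, P_1P_3² = 53, P_2P_3² = 125.
Since P_1P_2² = 148 < 125 + 53 = 178, the triangle is acute, so the smallest enclosing circle is the circumcircle.
Circumcentre = (-5.125, 0.1875), r² = 38.30078125.
Centre = (-5.125, 0.1875).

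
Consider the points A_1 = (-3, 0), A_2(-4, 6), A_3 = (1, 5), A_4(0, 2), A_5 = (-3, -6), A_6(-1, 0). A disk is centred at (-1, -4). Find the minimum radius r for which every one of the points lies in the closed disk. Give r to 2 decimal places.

The required radius is the distance from (-1, -4) to the farthest point.
Squared distances: 20, 109, 85, 37, 8, 16.
Maximum is 109, attained at A_2.
r = √109 ≈ 10.44.

10.44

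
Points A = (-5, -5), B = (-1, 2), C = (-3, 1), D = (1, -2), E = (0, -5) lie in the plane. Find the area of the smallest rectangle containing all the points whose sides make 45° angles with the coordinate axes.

49.5

In coordinates u = x + y, v = x − y the rectangle is axis-aligned; the map (x,y)→(u,v) scales areas by 2.
u-values: -10, 1, -2, -1, -5; range = 1 − (-10) = 11.
v-values: 0, -3, -4, 3, 5; range = 5 − (-4) = 9.
Area = (11 × 9) / 2 = 49.5.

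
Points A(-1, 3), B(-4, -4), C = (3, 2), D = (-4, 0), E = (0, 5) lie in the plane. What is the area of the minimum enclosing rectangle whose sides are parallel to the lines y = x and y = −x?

In coordinates u = x + y, v = x − y the rectangle is axis-aligned; the map (x,y)→(u,v) scales areas by 2.
u-values: 2, -8, 5, -4, 5; range = 5 − (-8) = 13.
v-values: -4, 0, 1, -4, -5; range = 1 − (-5) = 6.
Area = (13 × 6) / 2 = 39.

39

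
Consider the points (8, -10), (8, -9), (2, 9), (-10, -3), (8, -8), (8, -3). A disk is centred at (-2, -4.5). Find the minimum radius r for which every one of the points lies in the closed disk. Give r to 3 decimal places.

The required radius is the distance from (-2, -4.5) to the farthest point.
Squared distances: 130.25, 120.25, 198.25, 66.25, 112.25, 102.25.
Maximum is 198.25, attained at (2, 9).
r = √(198.25) ≈ 14.080.

14.080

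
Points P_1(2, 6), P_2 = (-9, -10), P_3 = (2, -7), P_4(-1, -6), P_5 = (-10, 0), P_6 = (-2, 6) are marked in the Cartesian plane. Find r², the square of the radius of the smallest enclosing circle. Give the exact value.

The minimum enclosing circle of a finite set is fixed by two of the points (as a diameter) or three (as a circumcircle).
The farthest pair is P_1–P_2 with squared distance 377. The circle on this segment as diameter has centre (-3.5, -2) and r² = 377/4 = 94.25.
Check P_3: distance² to centre = 55.25 ≤ 94.25, so it lies inside.
All remaining points lie in this disk, and no smaller disk contains both endpoints, so this is the minimum enclosing circle.

94.25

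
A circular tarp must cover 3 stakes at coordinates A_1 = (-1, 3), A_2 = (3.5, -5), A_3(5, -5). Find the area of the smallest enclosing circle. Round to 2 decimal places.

78.54

Side lengths²: A_1A_2² = 84.25, A_1A_3² = 100, A_2A_3² = 2.25.
Since A_1A_3² = 100 ≥ 84.25 + 2.25 = 86.5, the angle opposite A_1A_3 is not acute, so the smallest enclosing circle has A_1A_3 as diameter.
Centre = midpoint of A_1A_3 = (2, -1), r² = 100/4 = 25.
Area = π·r² = π·25 ≈ 78.54.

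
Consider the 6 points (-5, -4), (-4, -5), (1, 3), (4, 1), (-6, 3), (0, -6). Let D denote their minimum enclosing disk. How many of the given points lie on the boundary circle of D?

3

By Welzl's lemma the MEC is supported by two points (diametrically opposite) or three points (on a circumcircle).
The minimum enclosing circle is determined by three boundary points: (4, 1), (-6, 3), (0, -6).
Their circumcentre is (-1.5, -0.5) with r² = 32.5.
The farthest remaining point (-4, -5) is at distance² 26.5 ≤ 32.5.
The points at distance exactly r from the centre are (4, 1), (-6, 3), (0, -6) — 3 points.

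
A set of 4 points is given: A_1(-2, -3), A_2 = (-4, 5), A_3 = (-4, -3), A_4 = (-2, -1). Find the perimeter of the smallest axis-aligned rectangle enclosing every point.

20

Width = max x − min x = -2 − (-4) = 2.
Height = max y − min y = 5 − (-3) = 8.
Perimeter = 2(2 + 8) = 20.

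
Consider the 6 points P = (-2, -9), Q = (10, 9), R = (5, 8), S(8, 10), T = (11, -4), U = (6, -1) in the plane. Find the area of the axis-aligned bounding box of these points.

x ranges over [-2, 11], width 13.
y ranges over [-9, 10], height 19.
Area = 13 × 19 = 247.

247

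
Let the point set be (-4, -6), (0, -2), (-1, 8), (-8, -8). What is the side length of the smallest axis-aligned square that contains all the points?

The bounding box has width 8 and height 16.
An axis-aligned square enclosing the set must have side ≥ max(width, height).
So the minimum side is max(8, 16) = 16.

16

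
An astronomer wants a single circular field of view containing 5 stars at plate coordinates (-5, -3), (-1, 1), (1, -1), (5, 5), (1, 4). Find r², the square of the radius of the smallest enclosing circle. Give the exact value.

41

By Welzl's lemma the MEC is supported by two points (diametrically opposite) or three points (on a circumcircle).
The farthest pair is (-5, -3)–(5, 5) with squared distance 164. The circle on this segment as diameter has centre (0, 1) and r² = 164/4 = 41.
Check (-1, 1): distance² to centre = 1 ≤ 41, so it lies inside.
All remaining points lie in this disk, and no smaller disk contains both endpoints, so this is the minimum enclosing circle.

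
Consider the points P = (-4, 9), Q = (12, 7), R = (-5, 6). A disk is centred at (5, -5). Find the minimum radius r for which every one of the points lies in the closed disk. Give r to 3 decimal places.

The required radius is the distance from (5, -5) to the farthest point.
Squared distances: 277, 193, 221.
Maximum is 277, attained at P.
r = √277 ≈ 16.643.

16.643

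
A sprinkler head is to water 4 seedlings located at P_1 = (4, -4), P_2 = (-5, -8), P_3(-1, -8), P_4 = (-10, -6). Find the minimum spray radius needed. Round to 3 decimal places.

A smallest enclosing disk is always determined by at most three of the input points on its boundary.
The farthest pair is P_1–P_4 with squared distance 200. The circle on this segment as diameter has centre (-3, -5) and r² = 200/4 = 50.
Check P_2: distance² to centre = 13 ≤ 50, so it lies inside.
All remaining points lie in this disk, and no smaller disk contains both endpoints, so this is the minimum enclosing circle.
r = √50 ≈ 7.071.

7.071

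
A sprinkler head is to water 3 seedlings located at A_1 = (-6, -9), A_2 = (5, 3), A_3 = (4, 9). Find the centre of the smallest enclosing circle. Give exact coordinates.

(-1, 0)

Side lengths²: A_1A_2² = 265, A_1A_3² = 424, A_2A_3² = 37.
Since A_1A_3² = 424 ≥ 265 + 37 = 302, the angle opposite A_1A_3 is not acute, so the smallest enclosing circle has A_1A_3 as diameter.
Centre = midpoint of A_1A_3 = (-1, 0), r² = 424/4 = 106.
Centre = (-1, 0).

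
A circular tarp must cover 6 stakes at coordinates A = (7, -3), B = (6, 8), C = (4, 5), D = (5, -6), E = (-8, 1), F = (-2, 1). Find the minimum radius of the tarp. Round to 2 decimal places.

The minimum enclosing circle is determined by three boundary points: B, D, E.
Their circumcentre is (31/54, 73/54) with r² = 107365/1458.
The farthest remaining point A is at distance² 87817/1458 ≤ 107365/1458.
r = √(107365/1458) ≈ 8.58.

8.58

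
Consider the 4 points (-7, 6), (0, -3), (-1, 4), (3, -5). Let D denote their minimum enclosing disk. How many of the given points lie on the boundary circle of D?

2

The farthest pair is (-7, 6)–(3, -5) with squared distance 221. The circle on this segment as diameter has centre (-2, 0.5) and r² = 221/4 = 55.25.
Check (0, -3): distance² to centre = 16.25 ≤ 55.25, so it lies inside.
All remaining points lie in this disk, and no smaller disk contains both endpoints, so this is the minimum enclosing circle.
The points at distance exactly r from the centre are (-7, 6), (3, -5) — 2 points.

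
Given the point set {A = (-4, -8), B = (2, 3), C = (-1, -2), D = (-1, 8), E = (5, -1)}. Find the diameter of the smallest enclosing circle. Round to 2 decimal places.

16.28

The minimum enclosing circle of a finite set is fixed by two of the points (as a diameter) or three (as a circumcircle).
The farthest pair is A–D with squared distance 265. The circle on this segment as diameter has centre (-2.5, 0) and r² = 265/4 = 66.25.
Check B: distance² to centre = 29.25 ≤ 66.25, so it lies inside.
All remaining points lie in this disk, and no smaller disk contains both endpoints, so this is the minimum enclosing circle.
Diameter = 2r = 2√(66.25) ≈ 16.28.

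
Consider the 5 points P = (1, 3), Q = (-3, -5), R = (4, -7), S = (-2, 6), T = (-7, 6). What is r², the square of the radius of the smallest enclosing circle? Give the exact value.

72.5

By Welzl's lemma the MEC is supported by two points (diametrically opposite) or three points (on a circumcircle).
The farthest pair is R–T with squared distance 290. The circle on this segment as diameter has centre (-1.5, -0.5) and r² = 290/4 = 72.5.
Check P: distance² to centre = 18.5 ≤ 72.5, so it lies inside.
All remaining points lie in this disk, and no smaller disk contains both endpoints, so this is the minimum enclosing circle.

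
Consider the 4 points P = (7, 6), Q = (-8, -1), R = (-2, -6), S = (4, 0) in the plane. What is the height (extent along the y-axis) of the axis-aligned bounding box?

max y = 6, min y = -6, so height = 12.

12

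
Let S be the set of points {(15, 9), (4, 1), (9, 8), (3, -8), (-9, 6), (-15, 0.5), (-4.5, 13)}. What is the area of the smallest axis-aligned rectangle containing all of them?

x ranges over [-15, 15], width 30.
y ranges over [-8, 13], height 21.
Area = 30 × 21 = 630.

630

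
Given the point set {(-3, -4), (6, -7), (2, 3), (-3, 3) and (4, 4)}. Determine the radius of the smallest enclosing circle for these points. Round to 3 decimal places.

6.727

The minimum enclosing circle of a finite set is fixed by two of the points (as a diameter) or three (as a circumcircle).
The farthest pair is (6, -7)–(-3, 3) with squared distance 181. The circle on this segment as diameter has centre (1.5, -2) and r² = 181/4 = 45.25.
Check (-3, -4): distance² to centre = 24.25 ≤ 45.25, so it lies inside.
All remaining points lie in this disk, and no smaller disk contains both endpoints, so this is the minimum enclosing circle.
r = √(45.25) ≈ 6.727.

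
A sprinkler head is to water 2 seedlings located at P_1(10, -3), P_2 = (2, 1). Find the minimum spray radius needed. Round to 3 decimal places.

4.472

The smallest circle enclosing two points has them as diameter endpoints.
Centre = midpoint = (6, -1); r² = |P_1P_2|²/4 = 80/4 = 20.
r = √20 ≈ 4.472.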